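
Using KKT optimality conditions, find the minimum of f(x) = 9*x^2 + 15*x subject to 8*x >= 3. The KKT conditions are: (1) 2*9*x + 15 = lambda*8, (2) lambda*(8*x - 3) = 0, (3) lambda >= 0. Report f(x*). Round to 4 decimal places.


Step 1: Try lambda = 0 (constraint inactive).
x_unc = -15/(2*9) = -0.8333
Check: 8*-0.8333 = -6.6664 < 3 -- violated!
Step 2: Constraint must be active: 8*x = 3
x* = 3/8 = 0.375
lambda = (2*9*0.375 + 15)/8 = 2.7188
Step 3: Compute optimal value.
f(x*) = 9*0.375^2 + 15*0.375 = 6.8906


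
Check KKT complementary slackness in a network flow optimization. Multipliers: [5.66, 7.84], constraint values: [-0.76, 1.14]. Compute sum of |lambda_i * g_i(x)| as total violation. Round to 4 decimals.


KKT complementary slackness check:
lambda_1 * g_1 = 5.66 * -0.76 = -4.3016
lambda_2 * g_2 = 7.84 * 1.14 = 8.9376
Total violation = 4.3016 + 8.9376 = 13.2392


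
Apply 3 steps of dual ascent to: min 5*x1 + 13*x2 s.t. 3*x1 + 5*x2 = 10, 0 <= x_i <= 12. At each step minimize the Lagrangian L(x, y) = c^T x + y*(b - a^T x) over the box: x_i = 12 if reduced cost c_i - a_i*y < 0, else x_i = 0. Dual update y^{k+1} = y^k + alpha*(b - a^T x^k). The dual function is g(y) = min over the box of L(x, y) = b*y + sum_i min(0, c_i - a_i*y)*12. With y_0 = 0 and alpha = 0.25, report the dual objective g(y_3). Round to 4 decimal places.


Dual ascent for LP: min 5*x1 + 13*x2, 3*x1 + 5*x2 = 10, 0 <= x_i <= 12
Step 1: y^k = 0.0, reduced costs: (5.0, 13.0)
  x^k = (0.0, 0.0), subgradient = b - a^T x = 10.0
  y^{k+1} = 0.0 + 0.25*10.0 = 2.5
Step 2: y^k = 2.5, reduced costs: (-2.5, 0.5)
  x^k = (12.0, 0.0), subgradient = b - a^T x = -26.0
  y^{k+1} = 2.5 + 0.25*-26.0 = -4.0
Step 3: y^k = -4.0, reduced costs: (17.0, 33.0)
  x^k = (0.0, 0.0), subgradient = b - a^T x = 10.0
  y^{k+1} = -4.0 + 0.25*10.0 = -1.5
Dual objective at y_3 = -1.5: reduced costs (9.5, 20.5), box minimizer x = (0.0, 0.0)
g(y_3) = b*y + (c1 - a1*y)*x1 + (c2 - a2*y)*x2 = 10*(-1.5) + 9.5*0.0 + 20.5*0.0 = -15.0 + 0.0 + 0.0 = -15.0


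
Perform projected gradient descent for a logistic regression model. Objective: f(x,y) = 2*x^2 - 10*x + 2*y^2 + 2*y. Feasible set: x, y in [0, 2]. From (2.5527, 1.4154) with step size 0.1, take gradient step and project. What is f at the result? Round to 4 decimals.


Step 1: Compute gradient at (2.5527, 1.4154).
grad_x = 2*2*2.5527 - 10 = 0.2108
grad_y = 2*2*1.4154 + 2 = 7.6616
Step 2: Gradient step.
x_raw = 2.5527 - 0.1*0.2108 = 2.5316
y_raw = 1.4154 - 0.1*7.6616 = 0.6492
Step 3: Project onto [0, 2].
x_proj = clip(2.5316) = 2.0
y_proj = clip(0.6492) = 0.6492
Step 4: Evaluate f.
f(2.0, 0.6492) = -9.8585


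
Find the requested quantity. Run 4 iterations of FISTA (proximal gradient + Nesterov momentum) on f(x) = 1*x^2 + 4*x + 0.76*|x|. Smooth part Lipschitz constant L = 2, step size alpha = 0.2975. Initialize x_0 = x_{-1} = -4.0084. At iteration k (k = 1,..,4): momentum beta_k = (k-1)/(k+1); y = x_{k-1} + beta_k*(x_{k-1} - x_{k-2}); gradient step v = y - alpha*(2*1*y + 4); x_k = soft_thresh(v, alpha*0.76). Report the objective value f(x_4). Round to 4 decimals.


FISTA on f(x) = 1*x^2 + 4*x + 0.76*|x|
L = 2, alpha = 0.2975
Iteration 1: beta = 0.0, y = -4.0084 + 0.0*(-4.0084 + 4.0084) = -4.0084
  grad(y) = -4.0168, v = y - alpha*grad = -2.8134
  prox(v) = soft_thresh(-2.8134, 0.2261) = -2.5873
Iteration 2: beta = 0.3333, y = -2.5873 + 0.3333*(-2.5873 + 4.0084) = -2.1136
  grad(y) = -0.2272, v = y - alpha*grad = -2.046
  prox(v) = soft_thresh(-2.046, 0.2261) = -1.8199
Iteration 3: beta = 0.5, y = -1.8199 + 0.5*(-1.8199 + 2.5873) = -1.4362
  grad(y) = 1.1276, v = y - alpha*grad = -1.7717
  prox(v) = soft_thresh(-1.7717, 0.2261) = -1.5456
Iteration 4: beta = 0.6, y = -1.5456 + 0.6*(-1.5456 + 1.8199) = -1.381
  grad(y) = 1.2381, v = y - alpha*grad = -1.7493
  prox(v) = soft_thresh(-1.7493, 0.2261) = -1.5232
f(x_4) = 1*(-1.5232)^2 + 4*(-1.5232) + 0.76*|-1.5232| = -2.615


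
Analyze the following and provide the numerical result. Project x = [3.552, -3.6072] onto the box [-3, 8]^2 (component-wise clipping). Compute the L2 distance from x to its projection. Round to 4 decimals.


Project each component onto [-3, 8].
clip(3.552) = 3.552, clip(-3.6072) = -3.0
Projection = [3.552, -3.0]
Squared diffs: [0.0, 0.3687]
Distance = sqrt(0.3687) = 0.6072


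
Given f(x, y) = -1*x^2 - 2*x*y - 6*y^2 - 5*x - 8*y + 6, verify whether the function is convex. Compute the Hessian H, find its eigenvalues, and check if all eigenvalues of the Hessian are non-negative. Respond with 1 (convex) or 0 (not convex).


The Hessian of f(x,y) = -1*x^2 - 2*x*y - 6*y^2 - 5*x - 8*y + 6 is:
H = [[-2, -2], [-2, -12]]
Trace = -2 - 12 = -14
Determinant = -2*-12 - (-2)^2 = 20
Discriminant = (-14)^2 - 4*20 = 116.0
Eigenvalues: lambda_1 = -12.3852, lambda_2 = -1.6148
The function is not convex.

0


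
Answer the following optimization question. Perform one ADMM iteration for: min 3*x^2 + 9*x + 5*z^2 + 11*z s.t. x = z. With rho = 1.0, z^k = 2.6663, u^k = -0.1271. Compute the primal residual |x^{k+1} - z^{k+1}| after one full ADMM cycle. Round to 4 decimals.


ADMM iteration with rho = 1.0, z^k = 2.6663, u^k = -0.1271
Step 1: x-update.
Minimize 3*x^2 + 9*x + (1.0/2)*(x - 2.6663 - 0.1271)^2
FOC: (2*3 + 1.0)*x = -9 + 1.0*(2.6663 + 0.1271)
x^{k+1} = -0.8867
Step 2: z-update.
Minimize 5*z^2 + 11*z + (1.0/2)*(-0.8867 - z - 0.1271)^2
FOC: (2*5 + 1.0)*z = -11 + 1.0*(-0.8867 - 0.1271)
z^{k+1} = -1.0922
Step 3: u-update.
u^{k+1} = -0.1271 - 0.8867 + 1.0922 = 0.0784
Step 4: Primal residual = |-0.8867 + 1.0922| = 0.2055


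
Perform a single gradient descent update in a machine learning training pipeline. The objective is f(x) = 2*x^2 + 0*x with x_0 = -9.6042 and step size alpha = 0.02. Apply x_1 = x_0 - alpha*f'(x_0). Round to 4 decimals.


We compute the gradient at x_0 and apply the update.
f'(x) = 4*x + 0
f'(-9.6042) = 4*-9.6042 + 0 = -38.4168
x_1 = -9.6042 - 0.02*-38.4168 = -8.8359


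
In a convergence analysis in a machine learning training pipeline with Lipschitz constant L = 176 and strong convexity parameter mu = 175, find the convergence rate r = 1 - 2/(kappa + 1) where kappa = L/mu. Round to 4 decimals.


Step 1: Compute the condition number.
kappa = L/mu = 176/175 = 1.0057
Step 2: Compute the convergence rate.
r = 1 - 2/(kappa + 1) = 1 - 2*mu/(L + mu) = (L - mu)/(L + mu) = 1/351 = 0.0028


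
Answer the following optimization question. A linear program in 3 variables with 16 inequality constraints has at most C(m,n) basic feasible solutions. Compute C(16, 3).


Each vertex corresponds to some choice of n active constraints out of m, so the number of vertices is at most C(m, n) = m! / (n!(m-n)!).
m = 16, n = 3
Numerator: 16 * 15 * 14
Denominator: 3! = 6
C(16, 3) = 560


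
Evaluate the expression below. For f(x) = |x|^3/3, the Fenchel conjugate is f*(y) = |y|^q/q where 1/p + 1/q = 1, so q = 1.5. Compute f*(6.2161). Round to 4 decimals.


The conjugate exponent q satisfies 1/p + 1/q = 1.
p = 3, so q = 3/(3 - 1) = 1.5
|y|^q = 6.2161^1.5 = 15.498
f*(6.2161) = 15.498 / 1.5 = 10.332


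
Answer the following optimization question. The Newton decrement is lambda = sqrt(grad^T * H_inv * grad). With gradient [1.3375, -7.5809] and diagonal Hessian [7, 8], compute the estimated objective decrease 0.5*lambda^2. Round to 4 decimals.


Step 1: H is diagonal, so H^(-1) * g = [0.1911, -0.9476].
Step 2: g^T H^(-1) g = sum_i g_i^2 / H_ii
  = (1.3375)^2/7 + (-7.5809)^2/8
  = 0.2556 + 7.1838 = 7.4393
Step 3: Objective decrease = 0.5 * g^T H^(-1) g = 3.7197


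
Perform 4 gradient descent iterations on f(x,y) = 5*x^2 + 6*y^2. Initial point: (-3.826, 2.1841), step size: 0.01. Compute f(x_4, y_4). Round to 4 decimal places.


Gradient descent on f(x,y) = 5*x^2 + 6*y^2.
Starting point: (-3.826, 2.1841), alpha = 0.01
Step 1: grad_x = 2*5*-3.826 = -38.26, grad_y = 2*6*2.1841 = 26.2092
  x_1 = -3.826 - 0.01*-38.26 = -3.4434
  y_1 = 2.1841 - 0.01*26.2092 = 1.922
Step 2: grad_x = 2*5*-3.4434 = -34.434, grad_y = 2*6*1.922 = 23.0641
  x_2 = -3.4434 - 0.01*-34.434 = -3.0991
  y_2 = 1.922 - 0.01*23.0641 = 1.6914
Step 3: grad_x = 2*5*-3.0991 = -30.9906, grad_y = 2*6*1.6914 = 20.2964
  x_3 = -3.0991 - 0.01*-30.9906 = -2.7892
  y_3 = 1.6914 - 0.01*20.2964 = 1.4884
Step 4: grad_x = 2*5*-2.7892 = -27.8915, grad_y = 2*6*1.4884 = 17.8608
  x_4 = -2.7892 - 0.01*-27.8915 = -2.5102
  y_4 = 1.4884 - 0.01*17.8608 = 1.3098
f(-2.5102, 1.3098) = 5*(-2.5102)^2 + 6*1.3098^2 = 41.7999


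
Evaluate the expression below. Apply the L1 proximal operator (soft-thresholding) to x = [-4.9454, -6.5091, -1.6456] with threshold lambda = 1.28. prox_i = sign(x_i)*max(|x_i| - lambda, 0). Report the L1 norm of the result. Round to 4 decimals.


Soft-thresholding with lambda = 1.28:
prox(-4.9454) = sign(-4.9454)*max(|-4.9454| - 1.28, 0) = -3.6654
prox(-6.5091) = sign(-6.5091)*max(|-6.5091| - 1.28, 0) = -5.2291
prox(-1.6456) = sign(-1.6456)*max(|-1.6456| - 1.28, 0) = -0.3656
prox(x) = [-3.6654, -5.2291, -0.3656]
||prox(x)||_1 = 3.6654 + 5.2291 + 0.3656 = 9.2601


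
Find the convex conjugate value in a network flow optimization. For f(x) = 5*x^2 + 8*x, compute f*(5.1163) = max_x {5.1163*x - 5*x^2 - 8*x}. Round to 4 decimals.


f*(y) = sup_x {y*x - a*x^2 - b*x} = sup_x {(y-b)*x - a*x^2}
FOC: (y - b) - 2a*x = 0 => x* = (y - b)/(2a)
x* = (5.1163 - 8)/(2*5) = -0.2884
f*(5.1163) = (y-b)^2/(4a) = (5.1163 - 8)^2/(4*5)
= 8.3157/20 = 0.4158


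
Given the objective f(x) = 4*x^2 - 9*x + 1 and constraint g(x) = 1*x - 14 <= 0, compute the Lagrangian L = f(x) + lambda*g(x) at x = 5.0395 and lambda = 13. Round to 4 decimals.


Step 1: Evaluate f(x).
f(5.0395) = 4*5.0395^2 - 9*5.0395 + 1 = 57.2307
Step 2: Evaluate g(x).
g(5.0395) = 1*5.0395 - 14 = -8.9605
Step 3: Compute Lagrangian.
L = 57.2307 + 13*-8.9605 = -59.2558


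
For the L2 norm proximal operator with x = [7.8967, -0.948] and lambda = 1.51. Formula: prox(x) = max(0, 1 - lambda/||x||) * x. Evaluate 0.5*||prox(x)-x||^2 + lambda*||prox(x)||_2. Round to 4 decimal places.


Step 1: Compute ||x||.
||x|| = 7.9534
Step 2: Compute scaling factor.
scale = max(0, 1 - 1.51/7.9534) = 0.8101
Step 3: prox(x) = [6.3975, -0.768]
||prox(x)|| = 6.4434
Step 4: Proximal objective.
0.5*||prox-x||^2 = 1.1401
lambda*||prox|| = 9.7295
Total = 10.8696


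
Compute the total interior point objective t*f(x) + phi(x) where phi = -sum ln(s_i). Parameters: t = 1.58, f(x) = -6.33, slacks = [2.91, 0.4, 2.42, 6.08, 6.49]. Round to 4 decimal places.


Step 1: Compute log-barrier.
ln values: [1.0682, -0.9163, 0.8838, 1.805, 1.8703]
phi = -(1.0682 - 0.9163 + 0.8838 + 1.805 + 1.8703) = -4.7109
Step 2: Compute augmented objective.
t*f(x) = 1.58*-6.33 = -10.0014
Total = -10.0014 - 4.7109 = -14.7123


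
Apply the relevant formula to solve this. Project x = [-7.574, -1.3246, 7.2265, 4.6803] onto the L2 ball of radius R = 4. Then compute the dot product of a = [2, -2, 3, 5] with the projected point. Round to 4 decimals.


Step 1: Compute ||x|| (intermediates to 6 decimals).
||x|| = sqrt((-7.574)^2 + (-1.3246)^2 + 7.2265^2 + 4.6803^2) = 11.54329
Step 2: Project.
Since ||x|| > R, scale = R/||x|| = 4/11.54329 = 0.346522, proj(x) = scale * x
proj(x) = [-2.624558, -0.459003, 2.504141, 1.621827]
Step 3: Dot product.
a^T * proj(x) = 2*(-2.624558) - 2*(-0.459003) + 3*2.504141 + 5*1.621827 = 11.2904


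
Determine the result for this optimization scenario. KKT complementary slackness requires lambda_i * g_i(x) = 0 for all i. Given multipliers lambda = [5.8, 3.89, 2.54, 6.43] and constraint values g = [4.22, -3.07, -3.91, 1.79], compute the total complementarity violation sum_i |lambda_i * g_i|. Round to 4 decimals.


KKT complementary slackness check:
lambda_1 * g_1 = 5.8 * 4.22 = 24.476
lambda_2 * g_2 = 3.89 * -3.07 = -11.9423
lambda_3 * g_3 = 2.54 * -3.91 = -9.9314
lambda_4 * g_4 = 6.43 * 1.79 = 11.5097
Total violation = 24.476 + 11.9423 + 9.9314 + 11.5097 = 57.8594


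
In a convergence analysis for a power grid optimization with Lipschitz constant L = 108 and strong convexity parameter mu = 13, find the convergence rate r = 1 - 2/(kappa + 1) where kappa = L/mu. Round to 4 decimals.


Step 1: Compute the condition number.
kappa = L/mu = 108/13 = 8.3077
Step 2: Compute the convergence rate.
r = 1 - 2/(kappa + 1) = 1 - 2*mu/(L + mu) = (L - mu)/(L + mu) = 95/121 = 0.7851


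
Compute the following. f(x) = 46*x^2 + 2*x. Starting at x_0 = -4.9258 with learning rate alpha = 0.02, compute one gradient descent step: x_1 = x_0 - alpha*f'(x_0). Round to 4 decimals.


We compute the gradient at x_0 and apply the update.
f'(x) = 92*x + 2
f'(-4.9258) = 92*-4.9258 + 2 = -451.1736
x_1 = -4.9258 - 0.02*-451.1736 = 4.0977


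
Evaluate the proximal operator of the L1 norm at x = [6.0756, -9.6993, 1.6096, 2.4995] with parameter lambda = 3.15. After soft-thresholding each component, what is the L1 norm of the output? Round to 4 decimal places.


Soft-thresholding with lambda = 3.15:
prox(6.0756) = sign(6.0756)*max(|6.0756| - 3.15, 0) = 2.9256
prox(-9.6993) = sign(-9.6993)*max(|-9.6993| - 3.15, 0) = -6.5493
prox(1.6096) = sign(1.6096)*max(|1.6096| - 3.15, 0) = 0.0
prox(2.4995) = sign(2.4995)*max(|2.4995| - 3.15, 0) = 0.0
prox(x) = [2.9256, -6.5493, 0.0, 0.0]
||prox(x)||_1 = 2.9256 + 6.5493 + 0.0 + 0.0 = 9.4749


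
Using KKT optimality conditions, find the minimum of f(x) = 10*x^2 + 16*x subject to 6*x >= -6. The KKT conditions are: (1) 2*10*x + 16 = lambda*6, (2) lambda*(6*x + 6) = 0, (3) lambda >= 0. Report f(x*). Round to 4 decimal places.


Step 1: Try lambda = 0 (constraint inactive).
Stationarity: 2*10*x + 16 = 0
x* = -16/(2*10) = -0.8
Check constraint: 6*-0.8 = -4.8 >= -6 -- satisfied.
Step 2: Compute optimal value.
f(x*) = 10*(-0.8)^2 + 16*(-0.8) = -6.4


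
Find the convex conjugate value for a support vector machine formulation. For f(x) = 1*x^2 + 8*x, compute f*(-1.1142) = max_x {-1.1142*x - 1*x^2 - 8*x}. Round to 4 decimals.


f*(y) = sup_x {y*x - a*x^2 - b*x} = sup_x {(y-b)*x - a*x^2}
FOC: (y - b) - 2a*x = 0 => x* = (y - b)/(2a)
x* = (-1.1142 - 8)/(2*1) = -4.5571
f*(-1.1142) = (y-b)^2/(4a) = (-1.1142 - 8)^2/(4*1)
= 83.0686/4 = 20.7672


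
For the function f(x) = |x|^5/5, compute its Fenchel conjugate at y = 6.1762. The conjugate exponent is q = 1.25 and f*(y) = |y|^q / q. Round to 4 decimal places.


The conjugate exponent q satisfies 1/p + 1/q = 1.
p = 5, so q = 5/(5 - 1) = 1.25
|y|^q = 6.1762^1.25 = 9.7365
f*(6.1762) = 9.7365 / 1.25 = 7.7892


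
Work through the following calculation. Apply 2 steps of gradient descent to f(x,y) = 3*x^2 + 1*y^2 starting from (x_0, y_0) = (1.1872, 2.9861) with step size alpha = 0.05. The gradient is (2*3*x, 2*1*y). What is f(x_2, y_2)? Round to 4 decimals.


Gradient descent on f(x,y) = 3*x^2 + 1*y^2.
Starting point: (1.1872, 2.9861), alpha = 0.05
Step 1: grad_x = 2*3*1.1872 = 7.1232, grad_y = 2*1*2.9861 = 5.9722
  x_1 = 1.1872 - 0.05*7.1232 = 0.831
  y_1 = 2.9861 - 0.05*5.9722 = 2.6875
Step 2: grad_x = 2*3*0.831 = 4.9862, grad_y = 2*1*2.6875 = 5.375
  x_2 = 0.831 - 0.05*4.9862 = 0.5817
  y_2 = 2.6875 - 0.05*5.375 = 2.4187
f(0.5817, 2.4187) = 3*0.5817^2 + 1*2.4187^2 = 6.8655


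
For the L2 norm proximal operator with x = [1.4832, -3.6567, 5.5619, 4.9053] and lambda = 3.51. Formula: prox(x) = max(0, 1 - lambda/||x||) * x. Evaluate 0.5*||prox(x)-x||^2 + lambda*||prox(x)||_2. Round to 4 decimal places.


Step 1: Compute ||x||.
||x|| = 8.4005
Step 2: Compute scaling factor.
scale = max(0, 1 - 3.51/8.4005) = 0.5822
Step 3: prox(x) = [0.8635, -2.1288, 3.238, 2.8557]
||prox(x)|| = 4.8905
Step 4: Proximal objective.
0.5*||prox-x||^2 = 6.1601
lambda*||prox|| = 17.1657
Total = 23.3256


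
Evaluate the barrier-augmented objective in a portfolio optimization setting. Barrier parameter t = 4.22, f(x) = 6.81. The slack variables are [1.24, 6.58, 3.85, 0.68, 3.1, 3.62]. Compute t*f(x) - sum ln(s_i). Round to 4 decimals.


Step 1: Compute log-barrier.
ln values: [0.2151, 1.884, 1.3481, -0.3857, 1.1314, 1.2865]
phi = -(0.2151 + 1.884 + 1.3481 - 0.3857 + 1.1314 + 1.2865) = -5.4794
Step 2: Compute augmented objective.
t*f(x) = 4.22*6.81 = 28.7382
Total = 28.7382 - 5.4794 = 23.2588


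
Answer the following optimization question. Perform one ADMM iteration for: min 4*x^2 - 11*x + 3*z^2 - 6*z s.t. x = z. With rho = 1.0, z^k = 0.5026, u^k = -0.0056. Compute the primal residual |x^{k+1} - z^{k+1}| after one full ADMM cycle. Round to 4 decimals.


ADMM iteration with rho = 1.0, z^k = 0.5026, u^k = -0.0056
Step 1: x-update.
Minimize 4*x^2 - 11*x + (1.0/2)*(x - 0.5026 - 0.0056)^2
FOC: (2*4 + 1.0)*x = 11 + 1.0*(0.5026 + 0.0056)
x^{k+1} = 1.2787
Step 2: z-update.
Minimize 3*z^2 - 6*z + (1.0/2)*(1.2787 - z - 0.0056)^2
FOC: (2*3 + 1.0)*z = 6 + 1.0*(1.2787 - 0.0056)
z^{k+1} = 1.039
Step 3: u-update.
u^{k+1} = -0.0056 + 1.2787 - 1.039 = 0.2341
Step 4: Primal residual = |1.2787 - 1.039| = 0.2397


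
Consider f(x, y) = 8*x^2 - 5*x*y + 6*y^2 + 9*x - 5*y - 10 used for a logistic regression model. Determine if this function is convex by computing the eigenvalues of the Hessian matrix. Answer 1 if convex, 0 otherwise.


The Hessian of f(x,y) = 8*x^2 - 5*x*y + 6*y^2 + 9*x - 5*y - 10 is:
H = [[16, -5], [-5, 12]]
Trace = 16 + 12 = 28
Determinant = 16*12 - (-5)^2 = 167
Discriminant = (28)^2 - 4*167 = 116.0
Eigenvalues: lambda_1 = 8.6148, lambda_2 = 19.3852
The function is convex.

1


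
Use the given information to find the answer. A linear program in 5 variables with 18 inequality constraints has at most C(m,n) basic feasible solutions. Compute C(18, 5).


Each vertex corresponds to some choice of n active constraints out of m, so the number of vertices is at most C(m, n) = m! / (n!(m-n)!).
m = 18, n = 5
Numerator: 18 * 17 * 16 * 15 * 14
Denominator: 5! = 120
C(18, 5) = 8568


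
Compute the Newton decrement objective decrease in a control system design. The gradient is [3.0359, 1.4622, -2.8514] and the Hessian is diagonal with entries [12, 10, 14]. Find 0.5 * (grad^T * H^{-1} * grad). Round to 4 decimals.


Step 1: H is diagonal, so H^(-1) * g = [0.253, 0.1462, -0.2037].
Step 2: g^T H^(-1) g = sum_i g_i^2 / H_ii
  = (3.0359)^2/12 + (1.4622)^2/10 + (-2.8514)^2/14
  = 0.7681 + 0.2138 + 0.5807 = 1.5626
Step 3: Objective decrease = 0.5 * g^T H^(-1) g = 0.7813


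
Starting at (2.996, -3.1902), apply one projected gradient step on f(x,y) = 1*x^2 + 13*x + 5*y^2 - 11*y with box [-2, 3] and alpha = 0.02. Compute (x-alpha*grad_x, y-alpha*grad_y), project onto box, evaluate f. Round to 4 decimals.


Step 1: Compute gradient at (2.996, -3.1902).
grad_x = 2*1*2.996 + 13 = 18.992
grad_y = 2*5*-3.1902 - 11 = -42.902
Step 2: Gradient step.
x_raw = 2.996 - 0.02*18.992 = 2.6162
y_raw = -3.1902 - 0.02*-42.902 = -2.3322
Step 3: Project onto [-2, 3].
x_proj = clip(2.6162) = 2.6162
y_proj = clip(-2.3322) = -2.0
Step 4: Evaluate f.
f(2.6162, -2.0) = 82.8544


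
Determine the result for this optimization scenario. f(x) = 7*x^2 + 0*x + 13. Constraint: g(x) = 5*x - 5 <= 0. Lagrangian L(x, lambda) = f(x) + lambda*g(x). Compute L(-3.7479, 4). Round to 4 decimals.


Step 1: Evaluate f(x).
f(-3.7479) = 7*(-3.7479)^2 + 0*(-3.7479) + 13 = 111.3273
Step 2: Evaluate g(x).
g(-3.7479) = 5*-3.7479 - 5 = -23.7395
Step 3: Compute Lagrangian.
L = 111.3273 + 4*-23.7395 = 16.3693


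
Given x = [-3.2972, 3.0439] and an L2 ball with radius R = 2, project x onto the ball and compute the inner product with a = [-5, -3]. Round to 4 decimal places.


Step 1: Compute ||x|| (intermediates to 6 decimals).
||x|| = sqrt((-3.2972)^2 + 3.0439^2) = 4.487411
Step 2: Project.
Since ||x|| > R, scale = R/||x|| = 2/4.487411 = 0.445691, proj(x) = scale * x
proj(x) = [-1.469532, 1.356639]
Step 3: Dot product.
a^T * proj(x) = -5*(-1.469532) - 3*1.356639 = 3.2777


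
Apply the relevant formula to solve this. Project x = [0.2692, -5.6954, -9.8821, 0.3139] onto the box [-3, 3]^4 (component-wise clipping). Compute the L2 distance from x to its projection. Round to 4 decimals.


Project each component onto [-3, 3].
clip(0.2692) = 0.2692, clip(-5.6954) = -3.0, clip(-9.8821) = -3.0, clip(0.3139) = 0.3139
Projection = [0.2692, -3.0, -3.0, 0.3139]
Squared diffs: [0.0, 7.2652, 47.3633, 0.0]
Distance = sqrt(54.6285) = 7.3911


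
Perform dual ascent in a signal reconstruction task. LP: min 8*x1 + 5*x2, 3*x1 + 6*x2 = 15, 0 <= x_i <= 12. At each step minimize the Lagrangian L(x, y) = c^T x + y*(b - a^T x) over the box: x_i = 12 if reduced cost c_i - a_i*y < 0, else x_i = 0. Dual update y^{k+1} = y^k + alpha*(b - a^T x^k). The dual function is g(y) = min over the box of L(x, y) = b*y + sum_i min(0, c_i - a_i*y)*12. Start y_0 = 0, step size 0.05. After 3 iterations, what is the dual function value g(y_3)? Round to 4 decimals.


Dual ascent for LP: min 8*x1 + 5*x2, 3*x1 + 6*x2 = 15, 0 <= x_i <= 12
Step 1: y^k = 0.0, reduced costs: (8.0, 5.0)
  x^k = (0.0, 0.0), subgradient = b - a^T x = 15.0
  y^{k+1} = 0.0 + 0.05*15.0 = 0.75
Step 2: y^k = 0.75, reduced costs: (5.75, 0.5)
  x^k = (0.0, 0.0), subgradient = b - a^T x = 15.0
  y^{k+1} = 0.75 + 0.05*15.0 = 1.5
Step 3: y^k = 1.5, reduced costs: (3.5, -4.0)
  x^k = (0.0, 12.0), subgradient = b - a^T x = -57.0
  y^{k+1} = 1.5 + 0.05*-57.0 = -1.35
Dual objective at y_3 = -1.35: reduced costs (12.05, 13.1), box minimizer x = (0.0, 0.0)
g(y_3) = b*y + (c1 - a1*y)*x1 + (c2 - a2*y)*x2 = 15*(-1.35) + 12.05*0.0 + 13.1*0.0 = -20.25 + 0.0 + 0.0 = -20.25


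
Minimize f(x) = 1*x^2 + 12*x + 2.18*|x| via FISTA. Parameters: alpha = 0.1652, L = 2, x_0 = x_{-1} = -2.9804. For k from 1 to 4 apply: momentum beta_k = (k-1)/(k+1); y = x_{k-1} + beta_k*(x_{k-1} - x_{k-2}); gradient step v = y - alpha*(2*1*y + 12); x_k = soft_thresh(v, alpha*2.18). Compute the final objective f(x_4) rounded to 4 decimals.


FISTA on f(x) = 1*x^2 + 12*x + 2.18*|x|
L = 2, alpha = 0.1652
Iteration 1: beta = 0.0, y = -2.9804 + 0.0*(-2.9804 + 2.9804) = -2.9804
  grad(y) = 6.0392, v = y - alpha*grad = -3.9781
  prox(v) = soft_thresh(-3.9781, 0.3601) = -3.6179
Iteration 2: beta = 0.3333, y = -3.6179 + 0.3333*(-3.6179 + 2.9804) = -3.8305
  grad(y) = 4.3391, v = y - alpha*grad = -4.5473
  prox(v) = soft_thresh(-4.5473, 0.3601) = -4.1871
Iteration 3: beta = 0.5, y = -4.1871 + 0.5*(-4.1871 + 3.6179) = -4.4717
  grad(y) = 3.0565, v = y - alpha*grad = -4.9767
  prox(v) = soft_thresh(-4.9767, 0.3601) = -4.6165
Iteration 4: beta = 0.6, y = -4.6165 + 0.6*(-4.6165 + 4.1871) = -4.8742
  grad(y) = 2.2516, v = y - alpha*grad = -5.2461
  prox(v) = soft_thresh(-5.2461, 0.3601) = -4.886
f(x_4) = 1*(-4.886)^2 + 12*(-4.886) + 2.18*|-4.886| = -24.1075


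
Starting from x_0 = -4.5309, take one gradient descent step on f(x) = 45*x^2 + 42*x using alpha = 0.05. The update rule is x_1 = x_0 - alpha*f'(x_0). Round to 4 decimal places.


We compute the gradient at x_0 and apply the update.
f'(x) = 90*x + 42
f'(-4.5309) = 90*-4.5309 + 42 = -365.781
x_1 = -4.5309 - 0.05*-365.781 = 13.7582


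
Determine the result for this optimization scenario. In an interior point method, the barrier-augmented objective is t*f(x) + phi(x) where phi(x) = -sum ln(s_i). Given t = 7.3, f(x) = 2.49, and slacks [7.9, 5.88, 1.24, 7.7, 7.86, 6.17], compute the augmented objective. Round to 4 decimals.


Step 1: Compute log-barrier.
ln values: [2.0669, 1.7716, 0.2151, 2.0412, 2.0618, 1.8197]
phi = -(2.0669 + 1.7716 + 0.2151 + 2.0412 + 2.0618 + 1.8197) = -9.9762
Step 2: Compute augmented objective.
t*f(x) = 7.3*2.49 = 18.177
Total = 18.177 - 9.9762 = 8.2008


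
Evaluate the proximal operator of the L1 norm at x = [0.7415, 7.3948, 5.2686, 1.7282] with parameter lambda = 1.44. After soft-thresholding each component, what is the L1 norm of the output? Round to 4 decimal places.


Soft-thresholding with lambda = 1.44:
prox(0.7415) = sign(0.7415)*max(|0.7415| - 1.44, 0) = 0.0
prox(7.3948) = sign(7.3948)*max(|7.3948| - 1.44, 0) = 5.9548
prox(5.2686) = sign(5.2686)*max(|5.2686| - 1.44, 0) = 3.8286
prox(1.7282) = sign(1.7282)*max(|1.7282| - 1.44, 0) = 0.2882
prox(x) = [0.0, 5.9548, 3.8286, 0.2882]
||prox(x)||_1 = 0.0 + 5.9548 + 3.8286 + 0.2882 = 10.0716


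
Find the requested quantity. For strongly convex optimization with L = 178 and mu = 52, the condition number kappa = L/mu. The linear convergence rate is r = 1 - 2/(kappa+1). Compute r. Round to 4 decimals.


Step 1: Compute the condition number.
kappa = L/mu = 178/52 = 3.4231
Step 2: Compute the convergence rate.
r = 1 - 2/(kappa + 1) = 1 - 2*mu/(L + mu) = (L - mu)/(L + mu) = 126/230 = 0.5478


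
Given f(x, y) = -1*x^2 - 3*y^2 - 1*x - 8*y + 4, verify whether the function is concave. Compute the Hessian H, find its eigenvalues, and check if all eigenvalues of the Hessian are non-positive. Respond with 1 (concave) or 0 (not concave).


The Hessian of f(x,y) = -1*x^2 - 3*y^2 - 1*x - 8*y + 4 is:
H = [[-2, 0], [0, -6]]
Trace = -2 - 6 = -8
Determinant = -2*-6 - (0)^2 = 12
Discriminant = (-8)^2 - 4*12 = 16.0
Eigenvalues: lambda_1 = -6.0, lambda_2 = -2.0
The function is concave.

1


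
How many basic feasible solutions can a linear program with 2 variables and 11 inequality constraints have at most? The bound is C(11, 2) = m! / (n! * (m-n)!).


Each vertex corresponds to some choice of n active constraints out of m, so the number of vertices is at most C(m, n) = m! / (n!(m-n)!).
m = 11, n = 2
Numerator: 11 * 10
Denominator: 2! = 2
C(11, 2) = 55


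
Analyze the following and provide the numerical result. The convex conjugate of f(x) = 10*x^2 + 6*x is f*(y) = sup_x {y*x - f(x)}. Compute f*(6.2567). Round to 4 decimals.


f*(y) = sup_x {y*x - a*x^2 - b*x} = sup_x {(y-b)*x - a*x^2}
FOC: (y - b) - 2a*x = 0 => x* = (y - b)/(2a)
x* = (6.2567 - 6)/(2*10) = 0.0128
f*(6.2567) = (y-b)^2/(4a) = (6.2567 - 6)^2/(4*10)
= 0.0659/40 = 0.0016


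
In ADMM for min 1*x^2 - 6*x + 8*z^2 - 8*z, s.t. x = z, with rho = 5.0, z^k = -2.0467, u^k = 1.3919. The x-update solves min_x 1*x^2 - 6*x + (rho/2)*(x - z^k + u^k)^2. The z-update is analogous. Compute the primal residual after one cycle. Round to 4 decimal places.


ADMM iteration with rho = 5.0, z^k = -2.0467, u^k = 1.3919
Step 1: x-update.
Minimize 1*x^2 - 6*x + (5.0/2)*(x + 2.0467 + 1.3919)^2
FOC: (2*1 + 5.0)*x = 6 + 5.0*(-2.0467 - 1.3919)
x^{k+1} = -1.599
Step 2: z-update.
Minimize 8*z^2 - 8*z + (5.0/2)*(-1.599 - z + 1.3919)^2
FOC: (2*8 + 5.0)*z = 8 + 5.0*(-1.599 + 1.3919)
z^{k+1} = 0.3316
Step 3: u-update.
u^{k+1} = 1.3919 - 1.599 - 0.3316 = -0.5387
Step 4: Primal residual = |-1.599 - 0.3316| = 1.9306


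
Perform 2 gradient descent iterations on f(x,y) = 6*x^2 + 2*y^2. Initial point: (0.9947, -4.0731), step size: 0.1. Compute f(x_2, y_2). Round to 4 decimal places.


Gradient descent on f(x,y) = 6*x^2 + 2*y^2.
Starting point: (0.9947, -4.0731), alpha = 0.1
Step 1: grad_x = 2*6*0.9947 = 11.9364, grad_y = 2*2*-4.0731 = -16.2924
  x_1 = 0.9947 - 0.1*11.9364 = -0.1989
  y_1 = -4.0731 - 0.1*-16.2924 = -2.4439
Step 2: grad_x = 2*6*-0.1989 = -2.3873, grad_y = 2*2*-2.4439 = -9.7754
  x_2 = -0.1989 - 0.1*-2.3873 = 0.0398
  y_2 = -2.4439 - 0.1*-9.7754 = -1.4663
f(0.0398, -1.4663) = 6*0.0398^2 + 2*(-1.4663)^2 = 4.3097


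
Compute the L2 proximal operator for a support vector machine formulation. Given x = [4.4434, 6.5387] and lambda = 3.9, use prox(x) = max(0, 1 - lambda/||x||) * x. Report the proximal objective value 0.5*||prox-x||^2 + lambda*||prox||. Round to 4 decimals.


Step 1: Compute ||x||.
||x|| = 7.9056
Step 2: Compute scaling factor.
scale = max(0, 1 - 3.9/7.9056) = 0.5067
Step 3: prox(x) = [2.2514, 3.313]
||prox(x)|| = 4.0056
Step 4: Proximal objective.
0.5*||prox-x||^2 = 7.605
lambda*||prox|| = 15.6218
Total = 23.2268


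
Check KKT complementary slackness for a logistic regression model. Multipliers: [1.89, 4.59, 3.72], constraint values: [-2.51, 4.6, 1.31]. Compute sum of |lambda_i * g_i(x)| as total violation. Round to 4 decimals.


KKT complementary slackness check:
lambda_1 * g_1 = 1.89 * -2.51 = -4.7439
lambda_2 * g_2 = 4.59 * 4.6 = 21.114
lambda_3 * g_3 = 3.72 * 1.31 = 4.8732
Total violation = 4.7439 + 21.114 + 4.8732 = 30.7311


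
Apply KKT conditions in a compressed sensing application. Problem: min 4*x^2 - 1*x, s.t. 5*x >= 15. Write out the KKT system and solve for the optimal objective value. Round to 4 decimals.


Step 1: Try lambda = 0 (constraint inactive).
x_unc = 1/(2*4) = 0.125
Check: 5*0.125 = 0.625 < 15 -- violated!
Step 2: Constraint must be active: 5*x = 15
x* = 15/5 = 3.0
lambda = (2*4*3.0 - 1)/5 = 4.6
Step 3: Compute optimal value.
f(x*) = 4*3.0^2 - 1*3.0 = 33.0


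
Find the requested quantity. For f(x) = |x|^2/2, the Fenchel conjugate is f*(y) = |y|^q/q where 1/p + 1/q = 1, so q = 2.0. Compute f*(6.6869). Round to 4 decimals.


The conjugate exponent q satisfies 1/p + 1/q = 1.
p = 2, so q = 2/(2 - 1) = 2.0
|y|^q = 6.6869^2.0 = 44.7146
f*(6.6869) = 44.7146 / 2.0 = 22.3573


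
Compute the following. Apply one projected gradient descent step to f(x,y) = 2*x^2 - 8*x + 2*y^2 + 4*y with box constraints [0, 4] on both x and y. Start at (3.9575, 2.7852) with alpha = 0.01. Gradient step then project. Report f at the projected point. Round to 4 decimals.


Step 1: Compute gradient at (3.9575, 2.7852).
grad_x = 2*2*3.9575 - 8 = 7.83
grad_y = 2*2*2.7852 + 4 = 15.1408
Step 2: Gradient step.
x_raw = 3.9575 - 0.01*7.83 = 3.8792
y_raw = 2.7852 - 0.01*15.1408 = 2.6338
Step 3: Project onto [0, 4].
x_proj = clip(3.8792) = 3.8792
y_proj = clip(2.6338) = 2.6338
Step 4: Evaluate f.
f(3.8792, 2.6338) = 23.4717


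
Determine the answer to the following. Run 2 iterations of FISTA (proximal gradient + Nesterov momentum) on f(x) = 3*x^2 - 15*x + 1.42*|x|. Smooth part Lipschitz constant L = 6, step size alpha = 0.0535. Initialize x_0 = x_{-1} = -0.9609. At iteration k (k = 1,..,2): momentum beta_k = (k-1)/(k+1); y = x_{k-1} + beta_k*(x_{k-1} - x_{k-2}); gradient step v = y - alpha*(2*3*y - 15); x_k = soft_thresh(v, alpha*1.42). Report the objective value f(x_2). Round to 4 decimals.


FISTA on f(x) = 3*x^2 - 15*x + 1.42*|x|
L = 6, alpha = 0.0535
Iteration 1: beta = 0.0, y = -0.9609 + 0.0*(-0.9609 + 0.9609) = -0.9609
  grad(y) = -20.7654, v = y - alpha*grad = 0.15
  prox(v) = soft_thresh(0.15, 0.076) = 0.0741
Iteration 2: beta = 0.3333, y = 0.0741 + 0.3333*(0.0741 + 0.9609) = 0.4191
  grad(y) = -12.4856, v = y - alpha*grad = 1.087
  prox(v) = soft_thresh(1.087, 0.076) = 1.0111
f(x_2) = 3*1.0111^2 - 15*1.0111 + 1.42*|1.0111| = -10.6636


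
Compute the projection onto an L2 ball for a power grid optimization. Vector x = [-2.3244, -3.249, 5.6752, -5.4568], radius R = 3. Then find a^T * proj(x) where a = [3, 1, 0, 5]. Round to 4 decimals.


Step 1: Compute ||x|| (intermediates to 6 decimals).
||x|| = sqrt((-2.3244)^2 + (-3.249)^2 + 5.6752^2 + (-5.4568)^2) = 8.828556
Step 2: Project.
Since ||x|| > R, scale = R/||x|| = 3/8.828556 = 0.339806, proj(x) = scale * x
proj(x) = [-0.789845, -1.10403, 1.928467, -1.854253]
Step 3: Dot product.
a^T * proj(x) = 3*(-0.789845) + 1*(-1.10403) + 0*1.928467 + 5*(-1.854253) = -12.7448


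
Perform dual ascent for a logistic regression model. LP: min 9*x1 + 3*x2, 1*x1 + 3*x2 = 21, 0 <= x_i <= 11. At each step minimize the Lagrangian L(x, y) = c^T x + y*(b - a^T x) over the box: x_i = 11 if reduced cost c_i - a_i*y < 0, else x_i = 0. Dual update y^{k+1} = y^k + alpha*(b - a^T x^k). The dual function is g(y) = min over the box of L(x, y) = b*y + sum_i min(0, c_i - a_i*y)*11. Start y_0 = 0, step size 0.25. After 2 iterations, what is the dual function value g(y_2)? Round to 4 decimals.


Dual ascent for LP: min 9*x1 + 3*x2, 1*x1 + 3*x2 = 21, 0 <= x_i <= 11
Step 1: y^k = 0.0, reduced costs: (9.0, 3.0)
  x^k = (0.0, 0.0), subgradient = b - a^T x = 21.0
  y^{k+1} = 0.0 + 0.25*21.0 = 5.25
Step 2: y^k = 5.25, reduced costs: (3.75, -12.75)
  x^k = (0.0, 11.0), subgradient = b - a^T x = -12.0
  y^{k+1} = 5.25 + 0.25*-12.0 = 2.25
Dual objective at y_2 = 2.25: reduced costs (6.75, -3.75), box minimizer x = (0.0, 11.0)
g(y_2) = b*y + (c1 - a1*y)*x1 + (c2 - a2*y)*x2 = 21*2.25 + 6.75*0.0 + (-3.75)*11.0 = 47.25 + 0.0 - 41.25 = 6.0


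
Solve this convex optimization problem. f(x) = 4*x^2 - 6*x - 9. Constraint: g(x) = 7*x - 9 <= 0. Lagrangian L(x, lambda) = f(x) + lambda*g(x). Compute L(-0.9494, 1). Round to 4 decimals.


Step 1: Evaluate f(x).
f(-0.9494) = 4*(-0.9494)^2 - 6*(-0.9494) - 9 = 0.3018
Step 2: Evaluate g(x).
g(-0.9494) = 7*-0.9494 - 9 = -15.6458
Step 3: Compute Lagrangian.
L = 0.3018 + 1*-15.6458 = -15.344


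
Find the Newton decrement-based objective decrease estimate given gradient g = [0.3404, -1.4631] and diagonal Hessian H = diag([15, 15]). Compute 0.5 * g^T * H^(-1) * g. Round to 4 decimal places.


Step 1: H is diagonal, so H^(-1) * g = [0.0227, -0.0975].
Step 2: g^T H^(-1) g = sum_i g_i^2 / H_ii
  = (0.3404)^2/15 + (-1.4631)^2/15
  = 0.0077 + 0.1427 = 0.1504
Step 3: Objective decrease = 0.5 * g^T H^(-1) g = 0.0752


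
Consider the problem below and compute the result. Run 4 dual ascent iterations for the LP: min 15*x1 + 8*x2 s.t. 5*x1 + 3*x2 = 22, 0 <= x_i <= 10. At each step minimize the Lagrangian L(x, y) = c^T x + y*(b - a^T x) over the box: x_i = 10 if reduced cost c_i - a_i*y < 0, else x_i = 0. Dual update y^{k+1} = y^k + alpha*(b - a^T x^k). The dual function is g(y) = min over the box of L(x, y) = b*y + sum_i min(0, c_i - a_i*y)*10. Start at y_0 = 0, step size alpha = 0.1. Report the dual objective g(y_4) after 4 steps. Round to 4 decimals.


Dual ascent for LP: min 15*x1 + 8*x2, 5*x1 + 3*x2 = 22, 0 <= x_i <= 10
Step 1: y^k = 0.0, reduced costs: (15.0, 8.0)
  x^k = (0.0, 0.0), subgradient = b - a^T x = 22.0
  y^{k+1} = 0.0 + 0.1*22.0 = 2.2
Step 2: y^k = 2.2, reduced costs: (4.0, 1.4)
  x^k = (0.0, 0.0), subgradient = b - a^T x = 22.0
  y^{k+1} = 2.2 + 0.1*22.0 = 4.4
Step 3: y^k = 4.4, reduced costs: (-7.0, -5.2)
  x^k = (10.0, 10.0), subgradient = b - a^T x = -58.0
  y^{k+1} = 4.4 + 0.1*-58.0 = -1.4
Step 4: y^k = -1.4, reduced costs: (22.0, 12.2)
  x^k = (0.0, 0.0), subgradient = b - a^T x = 22.0
  y^{k+1} = -1.4 + 0.1*22.0 = 0.8
Dual objective at y_4 = 0.8: reduced costs (11.0, 5.6), box minimizer x = (0.0, 0.0)
g(y_4) = b*y + (c1 - a1*y)*x1 + (c2 - a2*y)*x2 = 22*0.8 + 11.0*0.0 + 5.6*0.0 = 17.6 + 0.0 + 0.0 = 17.6


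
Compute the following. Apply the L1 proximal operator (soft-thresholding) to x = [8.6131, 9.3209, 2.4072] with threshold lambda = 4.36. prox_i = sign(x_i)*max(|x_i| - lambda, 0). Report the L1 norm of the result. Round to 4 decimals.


Soft-thresholding with lambda = 4.36:
prox(8.6131) = sign(8.6131)*max(|8.6131| - 4.36, 0) = 4.2531
prox(9.3209) = sign(9.3209)*max(|9.3209| - 4.36, 0) = 4.9609
prox(2.4072) = sign(2.4072)*max(|2.4072| - 4.36, 0) = 0.0
prox(x) = [4.2531, 4.9609, 0.0]
||prox(x)||_1 = 4.2531 + 4.9609 + 0.0 = 9.214


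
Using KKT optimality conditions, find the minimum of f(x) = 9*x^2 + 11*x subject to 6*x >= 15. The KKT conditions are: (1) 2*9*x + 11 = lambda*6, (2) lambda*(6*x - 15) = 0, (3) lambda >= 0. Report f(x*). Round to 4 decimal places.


Step 1: Try lambda = 0 (constraint inactive).
x_unc = -11/(2*9) = -0.6111
Check: 6*-0.6111 = -3.6666 < 15 -- violated!
Step 2: Constraint must be active: 6*x = 15
x* = 15/6 = 2.5
lambda = (2*9*2.5 + 11)/6 = 9.3333
Step 3: Compute optimal value.
f(x*) = 9*2.5^2 + 11*2.5 = 83.75


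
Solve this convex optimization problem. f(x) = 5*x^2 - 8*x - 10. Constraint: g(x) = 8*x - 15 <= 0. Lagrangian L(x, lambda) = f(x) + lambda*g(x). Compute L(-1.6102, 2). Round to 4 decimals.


Step 1: Evaluate f(x).
f(-1.6102) = 5*(-1.6102)^2 - 8*(-1.6102) - 10 = 15.8453
Step 2: Evaluate g(x).
g(-1.6102) = 8*-1.6102 - 15 = -27.8816
Step 3: Compute Lagrangian.
L = 15.8453 + 2*-27.8816 = -39.9179


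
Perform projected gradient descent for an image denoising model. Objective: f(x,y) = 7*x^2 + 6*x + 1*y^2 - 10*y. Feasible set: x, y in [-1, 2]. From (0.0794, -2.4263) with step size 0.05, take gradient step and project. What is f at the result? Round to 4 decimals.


Step 1: Compute gradient at (0.0794, -2.4263).
grad_x = 2*7*0.0794 + 6 = 7.1116
grad_y = 2*1*-2.4263 - 10 = -14.8526
Step 2: Gradient step.
x_raw = 0.0794 - 0.05*7.1116 = -0.2762
y_raw = -2.4263 - 0.05*-14.8526 = -1.6837
Step 3: Project onto [-1, 2].
x_proj = clip(-0.2762) = -0.2762
y_proj = clip(-1.6837) = -1.0
Step 4: Evaluate f.
f(-0.2762, -1.0) = 9.8768


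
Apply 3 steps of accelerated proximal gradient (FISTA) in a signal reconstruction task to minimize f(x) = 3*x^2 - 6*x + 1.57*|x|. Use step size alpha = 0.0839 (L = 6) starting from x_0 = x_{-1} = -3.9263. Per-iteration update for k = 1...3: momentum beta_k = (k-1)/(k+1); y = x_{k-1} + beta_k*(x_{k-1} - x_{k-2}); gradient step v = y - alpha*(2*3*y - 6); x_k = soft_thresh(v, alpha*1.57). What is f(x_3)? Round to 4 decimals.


FISTA on f(x) = 3*x^2 - 6*x + 1.57*|x|
L = 6, alpha = 0.0839
Iteration 1: beta = 0.0, y = -3.9263 + 0.0*(-3.9263 + 3.9263) = -3.9263
  grad(y) = -29.5578, v = y - alpha*grad = -1.4464
  prox(v) = soft_thresh(-1.4464, 0.1317) = -1.3147
Iteration 2: beta = 0.3333, y = -1.3147 + 0.3333*(-1.3147 + 3.9263) = -0.4441
  grad(y) = -8.6648, v = y - alpha*grad = 0.2828
  prox(v) = soft_thresh(0.2828, 0.1317) = 0.1511
Iteration 3: beta = 0.5, y = 0.1511 + 0.5*(0.1511 + 1.3147) = 0.884
  grad(y) = -0.6959, v = y - alpha*grad = 0.9424
  prox(v) = soft_thresh(0.9424, 0.1317) = 0.8107
f(x_3) = 3*0.8107^2 - 6*0.8107 + 1.57*|0.8107| = -1.6197


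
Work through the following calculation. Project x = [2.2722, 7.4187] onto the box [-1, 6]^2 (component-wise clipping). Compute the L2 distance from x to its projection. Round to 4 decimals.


Project each component onto [-1, 6].
clip(2.2722) = 2.2722, clip(7.4187) = 6.0
Projection = [2.2722, 6.0]
Squared diffs: [0.0, 2.0127]
Distance = sqrt(2.0127) = 1.4187


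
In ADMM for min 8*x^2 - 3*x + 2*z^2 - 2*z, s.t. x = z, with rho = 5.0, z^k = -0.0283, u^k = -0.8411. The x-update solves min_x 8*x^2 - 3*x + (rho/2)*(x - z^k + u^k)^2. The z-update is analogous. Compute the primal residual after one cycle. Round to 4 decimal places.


ADMM iteration with rho = 5.0, z^k = -0.0283, u^k = -0.8411
Step 1: x-update.
Minimize 8*x^2 - 3*x + (5.0/2)*(x + 0.0283 - 0.8411)^2
FOC: (2*8 + 5.0)*x = 3 + 5.0*(-0.0283 + 0.8411)
x^{k+1} = 0.3364
Step 2: z-update.
Minimize 2*z^2 - 2*z + (5.0/2)*(0.3364 - z - 0.8411)^2
FOC: (2*2 + 5.0)*z = 2 + 5.0*(0.3364 - 0.8411)
z^{k+1} = -0.0582
Step 3: u-update.
u^{k+1} = -0.8411 + 0.3364 + 0.0582 = -0.4465
Step 4: Primal residual = |0.3364 + 0.0582| = 0.3946


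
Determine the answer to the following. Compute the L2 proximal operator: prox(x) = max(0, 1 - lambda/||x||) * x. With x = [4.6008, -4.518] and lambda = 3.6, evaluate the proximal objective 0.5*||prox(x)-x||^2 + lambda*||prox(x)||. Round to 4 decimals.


Step 1: Compute ||x||.
||x|| = 6.4482
Step 2: Compute scaling factor.
scale = max(0, 1 - 3.6/6.4482) = 0.4417
Step 3: prox(x) = [2.0322, -1.9956]
||prox(x)|| = 2.8482
Step 4: Proximal objective.
0.5*||prox-x||^2 = 6.48
lambda*||prox|| = 10.2535
Total = 16.7336


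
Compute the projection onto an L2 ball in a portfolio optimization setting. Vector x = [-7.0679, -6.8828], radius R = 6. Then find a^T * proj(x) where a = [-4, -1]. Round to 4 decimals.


Step 1: Compute ||x|| (intermediates to 6 decimals).
||x|| = sqrt((-7.0679)^2 + (-6.8828)^2) = 9.865503
Step 2: Project.
Since ||x|| > R, scale = R/||x|| = 6/9.865503 = 0.60818, proj(x) = scale * x
proj(x) = [-4.298555, -4.185981]
Step 3: Dot product.
a^T * proj(x) = -4*(-4.298555) - 1*(-4.185981) = 21.3802


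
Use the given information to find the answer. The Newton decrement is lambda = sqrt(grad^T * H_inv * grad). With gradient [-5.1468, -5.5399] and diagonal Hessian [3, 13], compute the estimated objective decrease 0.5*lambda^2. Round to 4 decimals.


Step 1: H is diagonal, so H^(-1) * g = [-1.7156, -0.4261].
Step 2: g^T H^(-1) g = sum_i g_i^2 / H_ii
  = (-5.1468)^2/3 + (-5.5399)^2/13
  = 8.8299 + 2.3608 = 11.1907
Step 3: Objective decrease = 0.5 * g^T H^(-1) g = 5.5953


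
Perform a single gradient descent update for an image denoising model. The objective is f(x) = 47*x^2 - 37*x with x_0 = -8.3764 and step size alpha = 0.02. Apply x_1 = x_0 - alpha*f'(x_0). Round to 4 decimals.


We compute the gradient at x_0 and apply the update.
f'(x) = 94*x - 37
f'(-8.3764) = 94*-8.3764 - 37 = -824.3816
x_1 = -8.3764 - 0.02*-824.3816 = 8.1112
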